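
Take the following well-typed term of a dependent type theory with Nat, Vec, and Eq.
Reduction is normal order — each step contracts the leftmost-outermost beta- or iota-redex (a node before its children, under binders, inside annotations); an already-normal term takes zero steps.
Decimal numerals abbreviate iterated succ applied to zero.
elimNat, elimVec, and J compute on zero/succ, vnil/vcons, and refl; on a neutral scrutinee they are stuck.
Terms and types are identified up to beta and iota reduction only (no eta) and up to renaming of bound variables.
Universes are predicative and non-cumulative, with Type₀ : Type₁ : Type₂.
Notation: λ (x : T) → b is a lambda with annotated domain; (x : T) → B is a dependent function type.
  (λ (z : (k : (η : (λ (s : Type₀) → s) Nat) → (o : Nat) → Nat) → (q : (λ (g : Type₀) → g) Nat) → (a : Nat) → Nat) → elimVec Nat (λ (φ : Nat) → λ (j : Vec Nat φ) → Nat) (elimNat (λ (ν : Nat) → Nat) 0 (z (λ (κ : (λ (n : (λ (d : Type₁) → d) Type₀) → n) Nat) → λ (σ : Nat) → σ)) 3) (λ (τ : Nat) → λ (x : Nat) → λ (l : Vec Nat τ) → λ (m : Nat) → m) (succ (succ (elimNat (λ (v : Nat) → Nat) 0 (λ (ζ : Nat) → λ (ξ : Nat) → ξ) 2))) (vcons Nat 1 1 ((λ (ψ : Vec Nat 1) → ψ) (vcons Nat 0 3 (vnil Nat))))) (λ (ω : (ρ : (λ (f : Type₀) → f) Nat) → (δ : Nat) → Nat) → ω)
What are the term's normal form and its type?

normal form:
  0
inferred type:
  Nat


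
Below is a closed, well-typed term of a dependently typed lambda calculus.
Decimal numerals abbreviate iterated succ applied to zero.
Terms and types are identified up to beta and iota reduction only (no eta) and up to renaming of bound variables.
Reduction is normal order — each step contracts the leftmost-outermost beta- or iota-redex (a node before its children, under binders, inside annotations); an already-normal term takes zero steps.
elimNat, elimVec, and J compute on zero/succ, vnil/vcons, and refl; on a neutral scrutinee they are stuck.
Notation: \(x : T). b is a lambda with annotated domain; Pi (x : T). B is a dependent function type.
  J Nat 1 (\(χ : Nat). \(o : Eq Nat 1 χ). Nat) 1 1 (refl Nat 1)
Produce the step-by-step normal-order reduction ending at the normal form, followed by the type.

normal-order reduction sequence:
  J Nat 1 (\(χ : Nat). \(o : Eq Nat 1 χ). Nat) 1 1 (refl Nat 1)
  ~> 1
type:
  Nat


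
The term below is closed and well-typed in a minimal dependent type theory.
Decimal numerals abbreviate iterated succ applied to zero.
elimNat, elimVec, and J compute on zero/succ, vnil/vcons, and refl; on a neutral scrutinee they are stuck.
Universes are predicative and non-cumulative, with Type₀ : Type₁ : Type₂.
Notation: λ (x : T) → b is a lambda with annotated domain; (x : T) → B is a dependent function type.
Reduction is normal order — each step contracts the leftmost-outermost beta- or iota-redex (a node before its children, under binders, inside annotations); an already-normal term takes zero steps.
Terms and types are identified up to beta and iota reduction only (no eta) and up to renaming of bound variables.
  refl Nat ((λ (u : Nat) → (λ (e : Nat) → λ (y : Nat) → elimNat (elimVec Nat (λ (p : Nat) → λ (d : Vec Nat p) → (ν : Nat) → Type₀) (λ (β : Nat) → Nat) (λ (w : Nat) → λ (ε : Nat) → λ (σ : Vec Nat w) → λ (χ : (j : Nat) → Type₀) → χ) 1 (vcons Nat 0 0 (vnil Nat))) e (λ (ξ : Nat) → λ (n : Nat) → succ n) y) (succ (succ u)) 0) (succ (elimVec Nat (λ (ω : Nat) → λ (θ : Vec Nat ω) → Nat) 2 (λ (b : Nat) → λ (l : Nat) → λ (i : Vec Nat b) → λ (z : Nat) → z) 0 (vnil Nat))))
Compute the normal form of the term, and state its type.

normal form:
  refl Nat 5
inferred type:
  Eq Nat 5 5
observation: 5 normal-order steps separate the term from its normal form.


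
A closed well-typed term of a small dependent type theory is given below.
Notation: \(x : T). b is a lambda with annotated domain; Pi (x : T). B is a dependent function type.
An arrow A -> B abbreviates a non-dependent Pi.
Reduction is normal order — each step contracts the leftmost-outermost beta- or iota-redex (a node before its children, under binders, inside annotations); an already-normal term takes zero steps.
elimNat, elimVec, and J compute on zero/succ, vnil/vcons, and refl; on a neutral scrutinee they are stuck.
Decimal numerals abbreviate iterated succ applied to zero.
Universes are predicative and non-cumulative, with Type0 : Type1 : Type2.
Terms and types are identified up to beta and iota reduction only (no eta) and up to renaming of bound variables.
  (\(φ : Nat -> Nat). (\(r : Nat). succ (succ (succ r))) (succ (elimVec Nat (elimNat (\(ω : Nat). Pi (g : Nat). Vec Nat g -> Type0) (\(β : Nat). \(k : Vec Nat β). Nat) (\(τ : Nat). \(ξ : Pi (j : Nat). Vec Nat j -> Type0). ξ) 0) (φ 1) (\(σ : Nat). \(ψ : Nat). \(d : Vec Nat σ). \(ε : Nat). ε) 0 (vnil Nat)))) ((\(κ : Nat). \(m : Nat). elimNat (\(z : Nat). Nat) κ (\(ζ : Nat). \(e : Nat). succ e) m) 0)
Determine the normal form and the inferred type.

resulting normal form:
  5
inferred type:
  Nat
observation: reduction starts at a beta-redex, and 9 normal-order steps reach the normal form.


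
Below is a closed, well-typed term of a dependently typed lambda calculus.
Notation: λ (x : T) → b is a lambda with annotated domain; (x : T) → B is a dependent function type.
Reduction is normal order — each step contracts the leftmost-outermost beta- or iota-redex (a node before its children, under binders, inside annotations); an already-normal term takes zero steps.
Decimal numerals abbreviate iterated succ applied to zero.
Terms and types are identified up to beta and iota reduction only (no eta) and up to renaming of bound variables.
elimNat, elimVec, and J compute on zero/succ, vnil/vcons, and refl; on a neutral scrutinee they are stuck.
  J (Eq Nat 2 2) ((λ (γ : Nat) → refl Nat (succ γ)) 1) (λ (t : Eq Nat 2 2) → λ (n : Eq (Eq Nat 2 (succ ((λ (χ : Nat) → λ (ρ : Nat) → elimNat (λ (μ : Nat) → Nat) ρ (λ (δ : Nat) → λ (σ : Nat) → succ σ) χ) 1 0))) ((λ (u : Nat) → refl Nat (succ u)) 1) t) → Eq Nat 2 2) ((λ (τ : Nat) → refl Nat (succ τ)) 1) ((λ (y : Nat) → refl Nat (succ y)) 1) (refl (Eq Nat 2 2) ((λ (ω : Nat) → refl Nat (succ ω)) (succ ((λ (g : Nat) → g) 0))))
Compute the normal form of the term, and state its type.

reduced normal form:
  refl Nat 2
inferred type:
  Eq Nat 2 2
observation: normalization takes exactly 2 steps under the normal-order strategy.


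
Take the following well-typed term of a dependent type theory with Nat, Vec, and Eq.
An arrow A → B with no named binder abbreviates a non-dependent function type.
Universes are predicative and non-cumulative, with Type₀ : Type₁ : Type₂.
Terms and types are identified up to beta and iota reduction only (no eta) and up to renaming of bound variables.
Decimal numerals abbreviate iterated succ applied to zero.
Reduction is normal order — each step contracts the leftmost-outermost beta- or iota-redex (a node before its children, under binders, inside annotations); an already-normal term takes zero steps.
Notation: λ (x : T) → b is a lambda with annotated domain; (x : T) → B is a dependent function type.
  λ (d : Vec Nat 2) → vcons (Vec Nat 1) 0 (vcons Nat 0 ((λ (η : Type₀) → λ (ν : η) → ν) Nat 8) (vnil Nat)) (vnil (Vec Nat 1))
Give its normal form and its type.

resulting normal form:
  λ (d : Vec Nat 2) → vcons (Vec Nat 1) 0 (vcons Nat 0 8 (vnil Nat)) (vnil (Vec Nat 1))
the term's type:
  Vec Nat 2 → Vec (Vec Nat 1) 1


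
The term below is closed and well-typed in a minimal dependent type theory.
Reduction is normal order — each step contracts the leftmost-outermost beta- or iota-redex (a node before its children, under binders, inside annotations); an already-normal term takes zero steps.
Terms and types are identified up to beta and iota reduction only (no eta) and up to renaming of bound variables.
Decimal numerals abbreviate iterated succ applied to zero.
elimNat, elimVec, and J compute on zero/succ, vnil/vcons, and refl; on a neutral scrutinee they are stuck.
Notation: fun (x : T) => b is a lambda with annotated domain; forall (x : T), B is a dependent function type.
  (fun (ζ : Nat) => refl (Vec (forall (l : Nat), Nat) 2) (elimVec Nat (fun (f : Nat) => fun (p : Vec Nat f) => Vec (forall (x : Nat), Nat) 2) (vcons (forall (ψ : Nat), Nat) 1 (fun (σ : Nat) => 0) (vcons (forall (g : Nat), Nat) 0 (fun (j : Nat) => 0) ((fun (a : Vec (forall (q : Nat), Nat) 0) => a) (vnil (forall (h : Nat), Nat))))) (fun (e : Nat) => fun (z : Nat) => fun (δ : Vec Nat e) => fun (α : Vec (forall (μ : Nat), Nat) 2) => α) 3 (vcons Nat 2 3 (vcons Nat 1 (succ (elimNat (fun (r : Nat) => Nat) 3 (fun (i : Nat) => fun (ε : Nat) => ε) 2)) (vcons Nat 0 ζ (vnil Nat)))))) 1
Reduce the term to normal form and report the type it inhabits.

reduced normal form:
  refl (Vec (forall (ζ : Nat), Nat) 2) (vcons (forall (l : Nat), Nat) 1 (fun (f : Nat) => 0) (vcons (forall (p : Nat), Nat) 0 (fun (x : Nat) => 0) (vnil (forall (ψ : Nat), Nat))))
inferred type:
  Eq (Vec (forall (ζ : Nat), Nat) 2) (vcons (forall (l : Nat), Nat) 1 (fun (f : Nat) => 0) (vcons (forall (p : Nat), Nat) 0 (fun (x : Nat) => 0) (vnil (forall (ψ : Nat), Nat)))) (vcons (forall (σ : Nat), Nat) 1 (fun (g : Nat) => 0) (vcons (forall (j : Nat), Nat) 0 (fun (a : Nat) => 0) (vnil (forall (q : Nat), Nat))))


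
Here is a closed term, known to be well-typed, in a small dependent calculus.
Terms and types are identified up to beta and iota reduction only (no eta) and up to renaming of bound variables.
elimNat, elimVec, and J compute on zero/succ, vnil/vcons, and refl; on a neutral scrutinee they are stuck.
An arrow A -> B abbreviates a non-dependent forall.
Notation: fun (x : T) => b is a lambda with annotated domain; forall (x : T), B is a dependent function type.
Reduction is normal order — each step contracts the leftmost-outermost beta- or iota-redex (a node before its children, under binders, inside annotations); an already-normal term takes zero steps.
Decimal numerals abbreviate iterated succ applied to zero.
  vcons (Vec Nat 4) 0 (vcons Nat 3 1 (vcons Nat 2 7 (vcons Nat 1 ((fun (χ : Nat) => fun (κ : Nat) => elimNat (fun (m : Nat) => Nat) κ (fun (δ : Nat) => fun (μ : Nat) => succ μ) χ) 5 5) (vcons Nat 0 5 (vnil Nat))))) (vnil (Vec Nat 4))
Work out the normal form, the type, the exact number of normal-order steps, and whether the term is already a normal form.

normal form:
  vcons (Vec Nat 4) 0 (vcons Nat 3 1 (vcons Nat 2 7 (vcons Nat 1 10 (vcons Nat 0 5 (vnil Nat))))) (vnil (Vec Nat 4))
the term's type:
  Vec (Vec Nat 4) 1
normal-order step count: 18
already normal: no
first contracted redex: a beta-redex


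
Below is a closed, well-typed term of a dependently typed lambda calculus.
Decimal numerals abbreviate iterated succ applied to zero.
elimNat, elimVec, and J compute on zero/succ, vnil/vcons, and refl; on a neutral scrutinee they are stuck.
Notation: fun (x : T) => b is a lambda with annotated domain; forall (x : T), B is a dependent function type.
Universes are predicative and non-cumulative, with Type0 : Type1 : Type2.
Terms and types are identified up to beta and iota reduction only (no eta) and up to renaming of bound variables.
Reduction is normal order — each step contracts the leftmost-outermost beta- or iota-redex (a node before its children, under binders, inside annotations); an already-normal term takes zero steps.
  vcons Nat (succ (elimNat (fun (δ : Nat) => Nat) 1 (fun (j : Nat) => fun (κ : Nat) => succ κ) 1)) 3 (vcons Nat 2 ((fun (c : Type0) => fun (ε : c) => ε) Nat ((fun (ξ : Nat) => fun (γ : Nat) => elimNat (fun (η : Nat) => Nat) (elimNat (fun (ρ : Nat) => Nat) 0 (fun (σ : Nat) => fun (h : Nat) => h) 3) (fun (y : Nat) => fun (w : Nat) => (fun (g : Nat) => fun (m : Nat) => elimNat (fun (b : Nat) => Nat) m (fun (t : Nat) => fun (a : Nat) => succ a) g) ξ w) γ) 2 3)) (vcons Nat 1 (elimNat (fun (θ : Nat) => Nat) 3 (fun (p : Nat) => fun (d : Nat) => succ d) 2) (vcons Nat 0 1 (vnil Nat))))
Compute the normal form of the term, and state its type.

reduced normal form:
  vcons Nat 3 3 (vcons Nat 2 6 (vcons Nat 1 5 (vcons Nat 0 1 (vnil Nat))))
type:
  Vec Nat 4
observation: normalization takes exactly 62 steps under the normal-order strategy.


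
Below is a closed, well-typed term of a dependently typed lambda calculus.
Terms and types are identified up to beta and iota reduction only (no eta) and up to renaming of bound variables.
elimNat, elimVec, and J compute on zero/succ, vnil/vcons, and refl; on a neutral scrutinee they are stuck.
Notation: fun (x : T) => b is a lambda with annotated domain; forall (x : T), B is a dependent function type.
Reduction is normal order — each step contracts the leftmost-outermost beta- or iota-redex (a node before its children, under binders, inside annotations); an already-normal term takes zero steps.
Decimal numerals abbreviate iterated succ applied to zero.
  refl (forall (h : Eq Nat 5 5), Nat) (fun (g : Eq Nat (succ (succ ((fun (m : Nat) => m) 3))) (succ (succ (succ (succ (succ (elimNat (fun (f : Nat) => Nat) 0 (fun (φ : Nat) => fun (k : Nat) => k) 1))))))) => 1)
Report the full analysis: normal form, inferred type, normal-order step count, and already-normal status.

resulting normal form:
  refl (forall (h : Eq Nat 5 5), Nat) (fun (g : Eq Nat 5 5) => 1)
the term's type:
  Eq (forall (h : Eq Nat 5 5), Nat) (fun (g : Eq Nat 5 5) => 1) (fun (m : Eq Nat 5 5) => 1)
reduction steps (normal order): 5
already normal: no
first contracted redex: a beta-redex


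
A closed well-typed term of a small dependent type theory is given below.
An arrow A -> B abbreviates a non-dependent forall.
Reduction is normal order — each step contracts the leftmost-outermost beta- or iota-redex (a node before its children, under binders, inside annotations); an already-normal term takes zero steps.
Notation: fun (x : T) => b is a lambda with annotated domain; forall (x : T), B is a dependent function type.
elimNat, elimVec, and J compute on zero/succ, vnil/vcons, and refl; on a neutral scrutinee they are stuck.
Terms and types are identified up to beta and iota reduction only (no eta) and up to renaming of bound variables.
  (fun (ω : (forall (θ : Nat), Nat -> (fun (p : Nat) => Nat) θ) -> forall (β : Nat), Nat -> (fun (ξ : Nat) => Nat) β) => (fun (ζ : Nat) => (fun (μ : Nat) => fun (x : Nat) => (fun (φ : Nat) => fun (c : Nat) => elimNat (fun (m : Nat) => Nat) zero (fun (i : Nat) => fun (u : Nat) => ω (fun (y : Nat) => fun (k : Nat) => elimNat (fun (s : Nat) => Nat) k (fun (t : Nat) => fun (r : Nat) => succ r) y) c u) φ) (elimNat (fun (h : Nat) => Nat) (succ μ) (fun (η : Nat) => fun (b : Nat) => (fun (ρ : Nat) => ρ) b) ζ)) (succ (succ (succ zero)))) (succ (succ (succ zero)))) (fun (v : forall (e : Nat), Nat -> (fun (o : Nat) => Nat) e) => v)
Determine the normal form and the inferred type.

reduced normal form:
  fun (ω : Nat) => fun (θ : Nat) => elimNat (fun (p : Nat) => Nat) (elimNat (fun (β : Nat) => Nat) (elimNat (fun (ξ : Nat) => Nat) (elimNat (fun (ζ : Nat) => Nat) zero (fun (μ : Nat) => fun (x : Nat) => succ x) θ) (fun (φ : Nat) => fun (c : Nat) => succ c) θ) (fun (m : Nat) => fun (i : Nat) => succ i) θ) (fun (u : Nat) => fun (y : Nat) => succ y) θ
type:
  Nat -> Nat -> Nat


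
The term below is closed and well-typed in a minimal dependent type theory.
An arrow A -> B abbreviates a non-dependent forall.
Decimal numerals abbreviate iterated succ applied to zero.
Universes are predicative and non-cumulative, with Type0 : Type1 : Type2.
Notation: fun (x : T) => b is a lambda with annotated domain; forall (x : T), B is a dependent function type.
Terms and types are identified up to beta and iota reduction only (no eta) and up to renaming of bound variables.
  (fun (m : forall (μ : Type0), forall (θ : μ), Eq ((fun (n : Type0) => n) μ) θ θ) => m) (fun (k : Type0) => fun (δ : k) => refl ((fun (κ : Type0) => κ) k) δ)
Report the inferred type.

inferred type:
  forall (m : Type0), forall (μ : m), Eq m μ μ


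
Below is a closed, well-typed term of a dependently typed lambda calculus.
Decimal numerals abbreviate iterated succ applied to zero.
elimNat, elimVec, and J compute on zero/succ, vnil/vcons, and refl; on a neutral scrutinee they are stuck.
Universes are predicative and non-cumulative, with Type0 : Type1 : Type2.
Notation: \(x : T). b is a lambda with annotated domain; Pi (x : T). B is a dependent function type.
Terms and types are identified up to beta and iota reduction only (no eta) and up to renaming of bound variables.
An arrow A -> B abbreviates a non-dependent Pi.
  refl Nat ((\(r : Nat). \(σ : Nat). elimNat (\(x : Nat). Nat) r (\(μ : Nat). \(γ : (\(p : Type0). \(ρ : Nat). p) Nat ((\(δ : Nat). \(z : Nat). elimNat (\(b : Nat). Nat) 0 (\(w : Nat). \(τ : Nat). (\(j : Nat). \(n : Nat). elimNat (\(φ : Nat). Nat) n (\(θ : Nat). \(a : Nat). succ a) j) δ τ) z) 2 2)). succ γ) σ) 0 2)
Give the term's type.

type:
  Eq Nat 2 2


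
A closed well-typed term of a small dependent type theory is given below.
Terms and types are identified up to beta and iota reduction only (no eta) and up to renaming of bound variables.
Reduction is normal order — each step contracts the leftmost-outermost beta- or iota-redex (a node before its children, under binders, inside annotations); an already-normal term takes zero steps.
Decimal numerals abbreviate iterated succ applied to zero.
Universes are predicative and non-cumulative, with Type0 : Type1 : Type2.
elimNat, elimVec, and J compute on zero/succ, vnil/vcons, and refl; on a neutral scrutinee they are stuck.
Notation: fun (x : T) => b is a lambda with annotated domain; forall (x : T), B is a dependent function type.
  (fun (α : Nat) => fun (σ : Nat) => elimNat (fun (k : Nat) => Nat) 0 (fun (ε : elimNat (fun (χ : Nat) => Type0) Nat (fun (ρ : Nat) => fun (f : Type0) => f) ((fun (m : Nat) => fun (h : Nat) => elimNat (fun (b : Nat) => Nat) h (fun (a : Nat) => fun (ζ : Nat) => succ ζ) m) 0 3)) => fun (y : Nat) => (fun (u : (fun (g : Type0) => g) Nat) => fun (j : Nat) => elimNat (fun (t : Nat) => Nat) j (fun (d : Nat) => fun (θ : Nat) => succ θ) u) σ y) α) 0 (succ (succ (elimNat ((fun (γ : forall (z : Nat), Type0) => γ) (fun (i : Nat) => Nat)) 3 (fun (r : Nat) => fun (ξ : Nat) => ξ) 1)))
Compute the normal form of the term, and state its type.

normal form:
  0
inferred type:
  Nat
observation: reduction starts at a beta-redex, and 3 normal-order steps reach the normal form.


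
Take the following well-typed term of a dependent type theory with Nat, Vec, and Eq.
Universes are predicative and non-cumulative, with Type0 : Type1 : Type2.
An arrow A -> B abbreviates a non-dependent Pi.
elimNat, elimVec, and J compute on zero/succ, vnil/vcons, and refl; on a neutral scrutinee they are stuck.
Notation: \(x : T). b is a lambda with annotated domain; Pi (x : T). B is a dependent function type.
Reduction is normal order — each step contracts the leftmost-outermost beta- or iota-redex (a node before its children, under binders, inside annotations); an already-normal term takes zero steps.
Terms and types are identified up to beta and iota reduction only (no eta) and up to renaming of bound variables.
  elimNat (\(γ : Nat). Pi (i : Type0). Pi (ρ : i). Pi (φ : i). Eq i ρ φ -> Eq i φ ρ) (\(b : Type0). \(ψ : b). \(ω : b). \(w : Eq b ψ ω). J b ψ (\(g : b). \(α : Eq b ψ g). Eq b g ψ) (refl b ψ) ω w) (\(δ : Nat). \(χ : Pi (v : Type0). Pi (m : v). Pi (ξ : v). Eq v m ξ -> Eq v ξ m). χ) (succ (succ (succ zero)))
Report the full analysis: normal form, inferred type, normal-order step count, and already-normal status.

reduced normal form:
  \(γ : Type0). \(i : γ). \(ρ : γ). \(φ : Eq γ i ρ). J γ i (\(b : γ). \(ψ : Eq γ i b). Eq γ b i) (refl γ i) ρ φ
the term's type:
  Pi (γ : Type0). Pi (i : γ). Pi (ρ : γ). Eq γ i ρ -> Eq γ ρ i
reduction steps (normal order): 10
term was already normal: no
first contracted redex: an elimNat iota-redex


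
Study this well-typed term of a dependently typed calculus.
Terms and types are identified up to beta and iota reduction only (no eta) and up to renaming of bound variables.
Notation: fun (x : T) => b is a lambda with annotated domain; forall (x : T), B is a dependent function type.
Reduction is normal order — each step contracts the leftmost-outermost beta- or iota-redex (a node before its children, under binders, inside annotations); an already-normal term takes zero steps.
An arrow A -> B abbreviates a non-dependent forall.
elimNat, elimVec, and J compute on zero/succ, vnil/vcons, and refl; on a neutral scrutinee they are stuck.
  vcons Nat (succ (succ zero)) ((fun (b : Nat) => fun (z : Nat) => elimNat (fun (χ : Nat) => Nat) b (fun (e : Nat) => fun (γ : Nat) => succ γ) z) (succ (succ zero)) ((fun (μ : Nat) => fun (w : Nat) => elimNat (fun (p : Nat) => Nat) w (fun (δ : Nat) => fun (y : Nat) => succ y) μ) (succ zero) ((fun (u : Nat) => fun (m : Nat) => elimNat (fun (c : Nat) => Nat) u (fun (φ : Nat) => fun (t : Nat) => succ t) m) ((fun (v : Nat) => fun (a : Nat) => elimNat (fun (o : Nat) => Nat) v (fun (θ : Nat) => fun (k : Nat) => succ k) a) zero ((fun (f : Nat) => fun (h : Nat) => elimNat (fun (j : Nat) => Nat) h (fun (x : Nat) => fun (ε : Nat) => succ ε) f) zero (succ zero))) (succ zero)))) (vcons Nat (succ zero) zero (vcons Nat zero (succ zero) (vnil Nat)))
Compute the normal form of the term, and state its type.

resulting normal form:
  vcons Nat (succ (succ zero)) (succ (succ (succ (succ (succ zero))))) (vcons Nat (succ zero) zero (vcons Nat zero (succ zero) (vnil Nat)))
type:
  Vec Nat (succ (succ (succ zero)))
observation: 33 normal-order steps separate the term from its normal form.


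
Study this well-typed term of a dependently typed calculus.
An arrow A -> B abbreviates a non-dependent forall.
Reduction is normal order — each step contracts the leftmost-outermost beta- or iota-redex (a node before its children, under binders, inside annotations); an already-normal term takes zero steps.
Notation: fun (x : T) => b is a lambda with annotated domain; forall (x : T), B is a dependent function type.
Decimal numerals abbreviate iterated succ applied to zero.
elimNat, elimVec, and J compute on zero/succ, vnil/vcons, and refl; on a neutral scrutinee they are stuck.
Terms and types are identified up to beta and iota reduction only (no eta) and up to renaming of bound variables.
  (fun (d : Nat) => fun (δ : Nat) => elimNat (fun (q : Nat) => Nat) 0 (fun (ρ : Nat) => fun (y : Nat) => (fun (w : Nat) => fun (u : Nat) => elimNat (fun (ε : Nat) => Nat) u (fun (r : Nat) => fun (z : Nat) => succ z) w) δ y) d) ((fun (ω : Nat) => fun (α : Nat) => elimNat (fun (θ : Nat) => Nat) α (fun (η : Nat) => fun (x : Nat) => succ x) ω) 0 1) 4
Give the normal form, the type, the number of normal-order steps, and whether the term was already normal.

normal form:
  4
type:
  Nat
reduction steps (normal order): 24
term was already normal: no
first redex: a beta-redex


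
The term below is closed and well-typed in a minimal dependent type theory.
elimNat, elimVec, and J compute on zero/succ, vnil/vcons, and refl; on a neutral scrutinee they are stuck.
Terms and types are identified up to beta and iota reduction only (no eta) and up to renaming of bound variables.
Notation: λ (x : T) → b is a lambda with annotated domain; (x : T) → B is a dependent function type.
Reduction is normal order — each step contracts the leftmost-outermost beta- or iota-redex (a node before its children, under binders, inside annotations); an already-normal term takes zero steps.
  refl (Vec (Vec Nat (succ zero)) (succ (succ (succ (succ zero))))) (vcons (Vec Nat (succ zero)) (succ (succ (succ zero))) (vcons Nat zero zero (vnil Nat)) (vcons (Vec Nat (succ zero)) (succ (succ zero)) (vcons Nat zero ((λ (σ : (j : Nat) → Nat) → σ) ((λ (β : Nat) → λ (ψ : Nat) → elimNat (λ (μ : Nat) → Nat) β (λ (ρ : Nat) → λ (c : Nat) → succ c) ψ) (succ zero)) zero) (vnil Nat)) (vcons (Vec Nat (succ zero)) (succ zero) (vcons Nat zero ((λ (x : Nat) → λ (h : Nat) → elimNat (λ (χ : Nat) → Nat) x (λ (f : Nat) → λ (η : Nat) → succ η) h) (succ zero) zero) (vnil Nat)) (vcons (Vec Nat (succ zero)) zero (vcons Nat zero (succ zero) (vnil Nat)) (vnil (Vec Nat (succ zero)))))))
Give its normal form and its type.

resulting normal form:
  refl (Vec (Vec Nat (succ zero)) (succ (succ (succ (succ zero))))) (vcons (Vec Nat (succ zero)) (succ (succ (succ zero))) (vcons Nat zero zero (vnil Nat)) (vcons (Vec Nat (succ zero)) (succ (succ zero)) (vcons Nat zero (succ zero) (vnil Nat)) (vcons (Vec Nat (succ zero)) (succ zero) (vcons Nat zero (succ zero) (vnil Nat)) (vcons (Vec Nat (succ zero)) zero (vcons Nat zero (succ zero) (vnil Nat)) (vnil (Vec Nat (succ zero)))))))
the term's type:
  Eq (Vec (Vec Nat (succ zero)) (succ (succ (succ (succ zero))))) (vcons (Vec Nat (succ zero)) (succ (succ (succ zero))) (vcons Nat zero zero (vnil Nat)) (vcons (Vec Nat (succ zero)) (succ (succ zero)) (vcons Nat zero (succ zero) (vnil Nat)) (vcons (Vec Nat (succ zero)) (succ zero) (vcons Nat zero (succ zero) (vnil Nat)) (vcons (Vec Nat (succ zero)) zero (vcons Nat zero (succ zero) (vnil Nat)) (vnil (Vec Nat (succ zero))))))) (vcons (Vec Nat (succ zero)) (succ (succ (succ zero))) (vcons Nat zero zero (vnil Nat)) (vcons (Vec Nat (succ zero)) (succ (succ zero)) (vcons Nat zero (succ zero) (vnil Nat)) (vcons (Vec Nat (succ zero)) (succ zero) (vcons Nat zero (succ zero) (vnil Nat)) (vcons (Vec Nat (succ zero)) zero (vcons Nat zero (succ zero) (vnil Nat)) (vnil (Vec Nat (succ zero)))))))


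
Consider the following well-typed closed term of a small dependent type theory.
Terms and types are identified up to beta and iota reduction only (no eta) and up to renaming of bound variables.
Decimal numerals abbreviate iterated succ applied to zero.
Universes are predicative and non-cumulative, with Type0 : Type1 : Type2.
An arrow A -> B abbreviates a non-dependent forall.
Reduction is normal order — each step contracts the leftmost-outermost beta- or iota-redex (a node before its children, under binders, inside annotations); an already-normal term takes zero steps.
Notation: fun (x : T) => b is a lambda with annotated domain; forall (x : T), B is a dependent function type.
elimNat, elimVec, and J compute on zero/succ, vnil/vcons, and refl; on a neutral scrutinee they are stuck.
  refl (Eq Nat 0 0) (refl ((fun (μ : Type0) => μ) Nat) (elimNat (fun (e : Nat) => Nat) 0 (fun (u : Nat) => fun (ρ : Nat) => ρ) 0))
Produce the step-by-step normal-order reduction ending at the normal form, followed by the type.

normal-order reduction sequence:
  refl (Eq Nat 0 0) (refl ((fun (μ : Type0) => μ) Nat) (elimNat (fun (e : Nat) => Nat) 0 (fun (u : Nat) => fun (ρ : Nat) => ρ) 0))
  ~> refl (Eq Nat 0 0) (refl Nat (elimNat (fun (μ : Nat) => Nat) 0 (fun (e : Nat) => fun (u : Nat) => u) 0))
  ~> refl (Eq Nat 0 0) (refl Nat 0)
inferred type:
  Eq (Eq Nat 0 0) (refl Nat 0) (refl Nat 0)


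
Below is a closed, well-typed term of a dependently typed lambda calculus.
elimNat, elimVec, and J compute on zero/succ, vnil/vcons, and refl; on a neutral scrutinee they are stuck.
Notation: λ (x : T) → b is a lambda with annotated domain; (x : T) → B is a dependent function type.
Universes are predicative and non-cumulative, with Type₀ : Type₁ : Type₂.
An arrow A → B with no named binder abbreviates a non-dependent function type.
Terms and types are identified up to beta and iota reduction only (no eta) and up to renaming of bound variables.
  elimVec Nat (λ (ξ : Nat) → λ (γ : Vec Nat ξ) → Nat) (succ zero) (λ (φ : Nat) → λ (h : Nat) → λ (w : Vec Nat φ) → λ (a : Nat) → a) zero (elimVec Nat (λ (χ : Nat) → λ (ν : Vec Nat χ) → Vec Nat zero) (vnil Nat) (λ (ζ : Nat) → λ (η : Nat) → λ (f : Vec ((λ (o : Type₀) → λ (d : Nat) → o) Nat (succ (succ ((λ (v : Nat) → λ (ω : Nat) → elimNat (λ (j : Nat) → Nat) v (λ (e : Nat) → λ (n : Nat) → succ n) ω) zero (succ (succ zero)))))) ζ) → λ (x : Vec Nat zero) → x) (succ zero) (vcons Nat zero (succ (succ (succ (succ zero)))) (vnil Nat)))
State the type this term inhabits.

the term's type:
  Nat


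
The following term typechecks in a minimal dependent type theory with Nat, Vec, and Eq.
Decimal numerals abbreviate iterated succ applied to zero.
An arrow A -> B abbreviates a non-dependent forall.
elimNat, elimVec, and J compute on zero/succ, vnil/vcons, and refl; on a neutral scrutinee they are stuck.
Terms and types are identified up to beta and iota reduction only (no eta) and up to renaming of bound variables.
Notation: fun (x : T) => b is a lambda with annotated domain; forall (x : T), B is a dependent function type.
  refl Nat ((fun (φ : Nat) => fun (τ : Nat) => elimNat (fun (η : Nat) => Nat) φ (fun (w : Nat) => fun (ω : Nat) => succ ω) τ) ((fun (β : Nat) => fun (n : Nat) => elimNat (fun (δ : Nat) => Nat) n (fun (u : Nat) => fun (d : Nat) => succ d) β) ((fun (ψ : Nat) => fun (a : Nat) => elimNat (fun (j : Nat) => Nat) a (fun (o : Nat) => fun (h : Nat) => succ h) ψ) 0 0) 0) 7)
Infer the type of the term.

inferred type:
  Eq Nat 7 7


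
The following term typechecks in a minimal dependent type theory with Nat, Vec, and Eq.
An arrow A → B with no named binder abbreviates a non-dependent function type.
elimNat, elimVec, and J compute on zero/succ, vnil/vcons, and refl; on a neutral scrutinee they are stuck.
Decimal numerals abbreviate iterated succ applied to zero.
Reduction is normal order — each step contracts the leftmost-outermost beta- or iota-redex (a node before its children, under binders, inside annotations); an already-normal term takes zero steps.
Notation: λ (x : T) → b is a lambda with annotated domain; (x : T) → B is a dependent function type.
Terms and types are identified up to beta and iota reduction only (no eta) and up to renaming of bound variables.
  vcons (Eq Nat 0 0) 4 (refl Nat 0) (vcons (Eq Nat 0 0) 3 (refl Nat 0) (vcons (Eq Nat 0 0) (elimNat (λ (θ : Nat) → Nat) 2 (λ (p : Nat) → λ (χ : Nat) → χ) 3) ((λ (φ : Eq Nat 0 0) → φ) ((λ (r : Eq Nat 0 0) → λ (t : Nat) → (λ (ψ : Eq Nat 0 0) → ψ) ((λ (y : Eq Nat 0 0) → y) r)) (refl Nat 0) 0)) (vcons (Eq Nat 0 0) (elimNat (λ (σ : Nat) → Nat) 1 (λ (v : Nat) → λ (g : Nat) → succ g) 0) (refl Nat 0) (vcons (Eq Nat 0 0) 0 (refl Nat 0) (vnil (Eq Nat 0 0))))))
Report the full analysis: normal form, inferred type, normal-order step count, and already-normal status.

normal form:
  vcons (Eq Nat 0 0) 4 (refl Nat 0) (vcons (Eq Nat 0 0) 3 (refl Nat 0) (vcons (Eq Nat 0 0) 2 (refl Nat 0) (vcons (Eq Nat 0 0) 1 (refl Nat 0) (vcons (Eq Nat 0 0) 0 (refl Nat 0) (vnil (Eq Nat 0 0))))))
inferred type:
  Vec (Eq Nat 0 0) 5
reduction steps (normal order): 16
term was already normal: no
first contracted redex: an elimNat iota-redex


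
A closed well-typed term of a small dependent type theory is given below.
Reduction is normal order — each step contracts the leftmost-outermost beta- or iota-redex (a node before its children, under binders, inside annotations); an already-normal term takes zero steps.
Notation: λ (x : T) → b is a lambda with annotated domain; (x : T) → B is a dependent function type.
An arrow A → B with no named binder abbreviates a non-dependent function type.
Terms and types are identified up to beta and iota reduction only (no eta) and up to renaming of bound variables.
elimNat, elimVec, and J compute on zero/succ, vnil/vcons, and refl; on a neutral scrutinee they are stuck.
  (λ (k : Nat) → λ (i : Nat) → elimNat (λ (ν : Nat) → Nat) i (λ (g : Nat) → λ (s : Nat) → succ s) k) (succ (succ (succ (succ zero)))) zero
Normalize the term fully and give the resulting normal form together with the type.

reduced normal form:
  succ (succ (succ (succ zero)))
type:
  Nat
observation: 15 normal-order steps normalize the term, beginning with a beta-redex.


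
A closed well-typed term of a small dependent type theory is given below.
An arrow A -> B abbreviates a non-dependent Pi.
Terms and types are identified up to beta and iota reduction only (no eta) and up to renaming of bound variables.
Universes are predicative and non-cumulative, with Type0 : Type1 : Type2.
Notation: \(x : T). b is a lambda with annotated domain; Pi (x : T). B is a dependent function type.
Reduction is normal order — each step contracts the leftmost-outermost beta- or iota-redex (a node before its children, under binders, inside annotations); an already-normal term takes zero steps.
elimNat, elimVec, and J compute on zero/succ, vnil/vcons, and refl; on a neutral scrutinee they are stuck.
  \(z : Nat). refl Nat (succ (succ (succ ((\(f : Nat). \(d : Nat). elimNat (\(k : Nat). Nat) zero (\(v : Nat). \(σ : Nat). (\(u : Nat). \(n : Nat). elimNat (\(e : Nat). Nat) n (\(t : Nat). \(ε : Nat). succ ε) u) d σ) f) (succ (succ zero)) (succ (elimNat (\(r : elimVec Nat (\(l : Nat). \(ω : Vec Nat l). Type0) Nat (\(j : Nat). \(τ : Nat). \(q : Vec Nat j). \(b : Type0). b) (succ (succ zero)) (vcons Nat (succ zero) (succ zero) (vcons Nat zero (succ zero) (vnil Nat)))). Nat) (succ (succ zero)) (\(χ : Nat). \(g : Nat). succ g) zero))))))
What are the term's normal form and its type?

resulting normal form:
  \(z : Nat). refl Nat (succ (succ (succ (succ (succ (succ (succ (succ (succ zero)))))))))
inferred type:
  Nat -> Eq Nat (succ (succ (succ (succ (succ (succ (succ (succ (succ zero))))))))) (succ (succ (succ (succ (succ (succ (succ (succ (succ zero)))))))))
observation: the leftmost-outermost redex is a beta-redex, and normalization takes 35 steps.


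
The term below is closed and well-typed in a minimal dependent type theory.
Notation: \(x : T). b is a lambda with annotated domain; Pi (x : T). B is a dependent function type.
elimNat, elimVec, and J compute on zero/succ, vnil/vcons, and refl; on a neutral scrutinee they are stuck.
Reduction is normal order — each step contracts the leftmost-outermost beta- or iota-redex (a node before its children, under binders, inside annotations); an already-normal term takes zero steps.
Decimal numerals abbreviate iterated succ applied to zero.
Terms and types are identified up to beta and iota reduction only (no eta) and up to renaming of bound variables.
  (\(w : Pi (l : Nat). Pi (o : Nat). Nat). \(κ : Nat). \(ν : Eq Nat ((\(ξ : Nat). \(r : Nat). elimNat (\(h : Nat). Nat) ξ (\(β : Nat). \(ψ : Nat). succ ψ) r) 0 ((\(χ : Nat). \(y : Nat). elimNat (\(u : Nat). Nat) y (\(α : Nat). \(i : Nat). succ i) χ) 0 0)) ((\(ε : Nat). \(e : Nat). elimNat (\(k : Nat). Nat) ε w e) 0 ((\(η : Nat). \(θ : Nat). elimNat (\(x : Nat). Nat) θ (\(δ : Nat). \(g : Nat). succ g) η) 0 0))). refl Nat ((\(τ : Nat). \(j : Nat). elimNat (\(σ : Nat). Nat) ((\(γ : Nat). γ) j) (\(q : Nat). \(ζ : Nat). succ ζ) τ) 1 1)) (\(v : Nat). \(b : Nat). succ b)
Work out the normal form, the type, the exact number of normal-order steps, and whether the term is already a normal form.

reduced normal form:
  \(w : Nat). \(l : Eq Nat 0 0). refl Nat 2
inferred type:
  Pi (w : Nat). Pi (l : Eq Nat 0 0). Eq Nat 2 2
steps to reach normal form (normal order): 20
term was already normal: no
first contracted redex: a beta-redex


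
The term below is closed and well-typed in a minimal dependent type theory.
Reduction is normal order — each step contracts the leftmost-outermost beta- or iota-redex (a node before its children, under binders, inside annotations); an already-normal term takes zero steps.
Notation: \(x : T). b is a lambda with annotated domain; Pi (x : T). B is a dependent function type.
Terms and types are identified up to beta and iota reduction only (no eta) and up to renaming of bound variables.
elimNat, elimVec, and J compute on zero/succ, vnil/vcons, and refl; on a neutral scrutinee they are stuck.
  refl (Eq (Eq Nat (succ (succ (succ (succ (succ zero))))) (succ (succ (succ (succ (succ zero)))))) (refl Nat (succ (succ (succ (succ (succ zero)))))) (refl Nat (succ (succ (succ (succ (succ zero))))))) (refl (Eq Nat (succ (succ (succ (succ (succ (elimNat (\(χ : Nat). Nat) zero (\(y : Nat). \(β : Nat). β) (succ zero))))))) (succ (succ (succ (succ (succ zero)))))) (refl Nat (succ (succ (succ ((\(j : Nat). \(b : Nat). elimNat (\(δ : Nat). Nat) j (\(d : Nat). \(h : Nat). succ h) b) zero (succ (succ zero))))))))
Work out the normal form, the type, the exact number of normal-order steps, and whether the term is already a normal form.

resulting normal form:
  refl (Eq (Eq Nat (succ (succ (succ (succ (succ zero))))) (succ (succ (succ (succ (succ zero)))))) (refl Nat (succ (succ (succ (succ (succ zero)))))) (refl Nat (succ (succ (succ (succ (succ zero))))))) (refl (Eq Nat (succ (succ (succ (succ (succ zero))))) (succ (succ (succ (succ (succ zero)))))) (refl Nat (succ (succ (succ (succ (succ zero)))))))
inferred type:
  Eq (Eq (Eq Nat (succ (succ (succ (succ (succ zero))))) (succ (succ (succ (succ (succ zero)))))) (refl Nat (succ (succ (succ (succ (succ zero)))))) (refl Nat (succ (succ (succ (succ (succ zero))))))) (refl (Eq Nat (succ (succ (succ (succ (succ zero))))) (succ (succ (succ (succ (succ zero)))))) (refl Nat (succ (succ (succ (succ (succ zero))))))) (refl (Eq Nat (succ (succ (succ (succ (succ zero))))) (succ (succ (succ (succ (succ zero)))))) (refl Nat (succ (succ (succ (succ (succ zero)))))))
normal-order step count: 13
started in normal form: no
first contracted redex: an elimNat iota-redex


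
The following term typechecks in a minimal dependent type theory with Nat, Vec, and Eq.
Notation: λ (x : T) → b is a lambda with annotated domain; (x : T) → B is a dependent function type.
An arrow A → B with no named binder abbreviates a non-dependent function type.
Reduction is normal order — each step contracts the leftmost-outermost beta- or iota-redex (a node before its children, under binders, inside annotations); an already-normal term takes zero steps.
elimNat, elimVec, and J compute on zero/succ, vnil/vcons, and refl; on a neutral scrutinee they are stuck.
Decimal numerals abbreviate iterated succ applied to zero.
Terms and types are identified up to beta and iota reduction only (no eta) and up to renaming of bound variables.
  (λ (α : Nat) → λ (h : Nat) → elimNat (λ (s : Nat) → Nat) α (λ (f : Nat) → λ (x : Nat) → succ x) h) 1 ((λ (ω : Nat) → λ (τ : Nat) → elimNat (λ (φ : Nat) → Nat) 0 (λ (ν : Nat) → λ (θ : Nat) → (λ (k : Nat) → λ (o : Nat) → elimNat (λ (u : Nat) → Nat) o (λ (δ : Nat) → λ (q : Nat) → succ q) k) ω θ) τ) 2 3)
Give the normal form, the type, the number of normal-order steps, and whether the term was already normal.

normal form:
  7
type:
  Nat
reduction steps (normal order): 60
term was already normal: no
first contracted redex: a beta-redex


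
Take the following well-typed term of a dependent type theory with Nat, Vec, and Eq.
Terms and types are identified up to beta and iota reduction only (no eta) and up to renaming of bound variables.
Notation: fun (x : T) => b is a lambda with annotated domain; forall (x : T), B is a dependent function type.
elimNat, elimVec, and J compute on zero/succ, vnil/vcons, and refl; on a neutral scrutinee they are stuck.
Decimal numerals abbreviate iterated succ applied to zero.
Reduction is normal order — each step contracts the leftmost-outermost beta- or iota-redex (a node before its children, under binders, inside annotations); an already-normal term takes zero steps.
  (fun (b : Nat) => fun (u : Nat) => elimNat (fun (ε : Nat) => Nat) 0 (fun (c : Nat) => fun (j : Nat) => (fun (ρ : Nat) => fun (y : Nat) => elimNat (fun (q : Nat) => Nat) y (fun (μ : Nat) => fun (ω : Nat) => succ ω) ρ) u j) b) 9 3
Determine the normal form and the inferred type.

reduced normal form:
  27
type:
  Nat


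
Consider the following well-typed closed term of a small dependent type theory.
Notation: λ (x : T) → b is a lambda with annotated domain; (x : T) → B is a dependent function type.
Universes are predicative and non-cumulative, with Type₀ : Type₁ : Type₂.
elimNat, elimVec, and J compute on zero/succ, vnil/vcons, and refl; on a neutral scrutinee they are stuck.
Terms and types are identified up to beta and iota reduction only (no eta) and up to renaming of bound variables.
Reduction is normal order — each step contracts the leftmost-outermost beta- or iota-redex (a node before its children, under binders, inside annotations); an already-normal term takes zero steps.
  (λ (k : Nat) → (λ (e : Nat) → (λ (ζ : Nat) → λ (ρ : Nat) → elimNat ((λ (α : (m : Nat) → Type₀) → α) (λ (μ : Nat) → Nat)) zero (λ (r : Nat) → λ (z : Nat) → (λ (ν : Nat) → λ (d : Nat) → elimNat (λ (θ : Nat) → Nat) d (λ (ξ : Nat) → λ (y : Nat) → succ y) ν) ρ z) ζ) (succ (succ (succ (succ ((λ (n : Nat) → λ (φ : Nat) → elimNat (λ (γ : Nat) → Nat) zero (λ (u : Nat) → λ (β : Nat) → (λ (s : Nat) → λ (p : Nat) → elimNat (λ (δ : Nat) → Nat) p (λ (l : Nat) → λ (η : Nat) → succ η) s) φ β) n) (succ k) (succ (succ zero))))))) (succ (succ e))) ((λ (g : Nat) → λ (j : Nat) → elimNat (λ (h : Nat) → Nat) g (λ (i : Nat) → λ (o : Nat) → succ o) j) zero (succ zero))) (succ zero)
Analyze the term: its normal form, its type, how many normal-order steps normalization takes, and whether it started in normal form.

normal form:
  succ (succ (succ (succ (succ (succ (succ (succ (succ (succ (succ (succ (succ (succ (succ (succ (succ (succ (succ (succ (succ (succ (succ (succ zero)))))))))))))))))))))))
type:
  Nat
steps to reach normal form (normal order): 147
already normal: no
first redex: a beta-redex
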